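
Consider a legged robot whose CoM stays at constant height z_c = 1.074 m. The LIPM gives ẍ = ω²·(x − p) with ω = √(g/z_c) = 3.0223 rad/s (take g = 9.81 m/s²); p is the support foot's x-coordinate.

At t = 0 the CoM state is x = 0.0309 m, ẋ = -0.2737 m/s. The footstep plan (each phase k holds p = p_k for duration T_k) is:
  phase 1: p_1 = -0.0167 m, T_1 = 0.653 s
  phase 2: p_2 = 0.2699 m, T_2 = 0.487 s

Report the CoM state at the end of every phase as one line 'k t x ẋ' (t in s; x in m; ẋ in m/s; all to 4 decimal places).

1 0.6530 -0.1617 -0.4962
2 1.1400 -1.0587 -3.8300

phase 1: p=-0.0167, T=0.653, ωT=1.973562, cosh=3.667612, sinh=3.528651; start (x,ẋ)=(0.030900, -0.273700) → end (x,ẋ)=(-0.161677, -0.496188)
phase 2: p=0.2699, T=0.487, ωT=1.471860, cosh=2.293415, sinh=2.063917; start (x,ẋ)=(-0.161677, -0.496188) → end (x,ẋ)=(-1.058730, -3.830047)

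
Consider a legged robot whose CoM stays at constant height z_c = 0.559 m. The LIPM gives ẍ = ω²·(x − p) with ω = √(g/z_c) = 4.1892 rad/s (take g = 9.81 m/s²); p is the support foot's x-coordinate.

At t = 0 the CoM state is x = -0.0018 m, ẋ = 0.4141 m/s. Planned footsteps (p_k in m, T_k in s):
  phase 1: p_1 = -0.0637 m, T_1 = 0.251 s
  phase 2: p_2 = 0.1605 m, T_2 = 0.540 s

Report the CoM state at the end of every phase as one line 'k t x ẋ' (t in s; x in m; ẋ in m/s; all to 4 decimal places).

phase 1: p=-0.0637, T=0.251, ωT=1.051489, cosh=1.605663, sinh=1.256246; start (x,ẋ)=(-0.001800, 0.414100) → end (x,ẋ)=(0.159870, 0.990664)
phase 2: p=0.1605, T=0.540, ωT=2.262168, cosh=4.854006, sinh=4.749882; start (x,ẋ)=(0.159870, 0.990664) → end (x,ẋ)=(1.280696, 4.796151)

1 0.2510 0.1599 0.9907
2 0.7910 1.2807 4.7962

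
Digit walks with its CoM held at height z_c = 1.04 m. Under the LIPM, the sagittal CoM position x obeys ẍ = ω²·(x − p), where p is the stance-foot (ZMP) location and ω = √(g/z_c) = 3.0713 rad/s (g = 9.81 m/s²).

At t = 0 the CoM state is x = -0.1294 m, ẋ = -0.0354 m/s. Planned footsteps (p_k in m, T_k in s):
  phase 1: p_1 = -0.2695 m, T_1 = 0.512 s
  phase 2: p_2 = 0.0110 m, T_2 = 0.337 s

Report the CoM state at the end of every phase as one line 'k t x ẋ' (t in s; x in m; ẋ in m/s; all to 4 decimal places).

1 0.5120 0.0560 0.9031
2 0.8490 0.4440 1.6016

phase 1: p=-0.2695, T=0.512, ωT=1.572506, cosh=2.513116, sinh=2.305591; start (x,ẋ)=(-0.129400, -0.035400) → end (x,ẋ)=(0.056013, 0.903107)
phase 2: p=0.0110, T=0.337, ωT=1.035028, cosh=1.585201, sinh=1.229984; start (x,ẋ)=(0.056013, 0.903107) → end (x,ẋ)=(0.444028, 1.601649)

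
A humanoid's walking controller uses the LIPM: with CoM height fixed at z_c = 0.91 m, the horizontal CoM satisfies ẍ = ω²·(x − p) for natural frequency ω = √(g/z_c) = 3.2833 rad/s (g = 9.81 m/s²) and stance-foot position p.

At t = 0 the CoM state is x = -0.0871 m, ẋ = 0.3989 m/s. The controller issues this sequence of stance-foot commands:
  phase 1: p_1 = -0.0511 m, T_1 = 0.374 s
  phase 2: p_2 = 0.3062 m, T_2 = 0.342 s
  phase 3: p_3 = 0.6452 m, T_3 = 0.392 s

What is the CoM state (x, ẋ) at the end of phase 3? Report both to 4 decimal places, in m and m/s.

phase 1: p=-0.0511, T=0.374, ωT=1.227954, cosh=1.853564, sinh=1.560673; start (x,ẋ)=(-0.087100, 0.398900) → end (x,ẋ)=(0.071784, 0.554917)
phase 2: p=0.3062, T=0.342, ωT=1.122889, cosh=1.699529, sinh=1.374191; start (x,ẋ)=(0.071784, 0.554917) → end (x,ẋ)=(0.140057, -0.114561)
phase 3: p=0.6452, T=0.392, ωT=1.287054, cosh=1.949091, sinh=1.673008; start (x,ẋ)=(0.140057, -0.114561) → end (x,ẋ)=(-0.397744, -2.998034)

x = -0.3977, ẋ = -2.9980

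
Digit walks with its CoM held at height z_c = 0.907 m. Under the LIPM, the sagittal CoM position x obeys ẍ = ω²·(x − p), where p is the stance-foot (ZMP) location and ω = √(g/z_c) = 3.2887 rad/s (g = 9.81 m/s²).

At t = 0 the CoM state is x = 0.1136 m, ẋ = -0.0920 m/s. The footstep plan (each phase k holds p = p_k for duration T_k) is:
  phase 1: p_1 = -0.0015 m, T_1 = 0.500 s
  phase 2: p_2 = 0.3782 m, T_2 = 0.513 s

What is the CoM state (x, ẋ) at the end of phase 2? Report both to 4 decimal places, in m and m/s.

x = 0.5386, ẋ = 0.7416

phase 1: p=-0.0015, T=0.500, ωT=1.644350, cosh=2.685391, sinh=2.492253; start (x,ẋ)=(0.113600, -0.092000) → end (x,ẋ)=(0.237869, 0.696335)
phase 2: p=0.3782, T=0.513, ωT=1.687103, cosh=2.794429, sinh=2.609374; start (x,ẋ)=(0.237869, 0.696335) → end (x,ẋ)=(0.538552, 0.741613)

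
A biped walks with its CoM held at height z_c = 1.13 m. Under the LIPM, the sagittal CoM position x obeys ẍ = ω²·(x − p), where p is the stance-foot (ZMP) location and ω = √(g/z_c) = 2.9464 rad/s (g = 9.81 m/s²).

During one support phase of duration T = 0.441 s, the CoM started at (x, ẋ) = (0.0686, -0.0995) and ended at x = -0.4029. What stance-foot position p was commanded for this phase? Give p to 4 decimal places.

ωT = 2.9464·0.441 = 1.299362; cosh(ωT) = 1.969832, sinh(ωT) = 1.697126
x(T) = p + (x₀−p)·cosh(ωT) + (ẋ₀/ω)·sinh(ωT) ⇒ p·(1 − cosh) = x(T) − x₀·cosh − (ẋ₀/ω)·sinh
numerator   = -0.4029 − (0.0686)·1.969832 − (-0.0995/2.9464)·1.697126 = -0.480718
denominator = 1 − 1.969832 = -0.969832
p = -0.480718 / -0.969832 = 0.4957

p = 0.4957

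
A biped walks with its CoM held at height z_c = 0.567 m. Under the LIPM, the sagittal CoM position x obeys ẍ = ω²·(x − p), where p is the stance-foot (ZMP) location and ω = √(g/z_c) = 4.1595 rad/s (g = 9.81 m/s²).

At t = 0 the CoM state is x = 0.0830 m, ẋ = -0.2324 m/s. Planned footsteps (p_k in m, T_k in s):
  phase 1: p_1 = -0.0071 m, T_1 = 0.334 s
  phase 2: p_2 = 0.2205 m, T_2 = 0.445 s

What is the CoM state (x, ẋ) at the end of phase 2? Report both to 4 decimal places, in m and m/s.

x = -0.0819, ẋ = -1.1328

phase 1: p=-0.0071, T=0.334, ωT=1.389273, cosh=2.130594, sinh=1.881338; start (x,ẋ)=(0.083000, -0.232400) → end (x,ẋ)=(0.079752, 0.209921)
phase 2: p=0.2205, T=0.445, ωT=1.850978, cosh=3.261561, sinh=3.104478; start (x,ẋ)=(0.079752, 0.209921) → end (x,ẋ)=(-0.081881, -1.132817)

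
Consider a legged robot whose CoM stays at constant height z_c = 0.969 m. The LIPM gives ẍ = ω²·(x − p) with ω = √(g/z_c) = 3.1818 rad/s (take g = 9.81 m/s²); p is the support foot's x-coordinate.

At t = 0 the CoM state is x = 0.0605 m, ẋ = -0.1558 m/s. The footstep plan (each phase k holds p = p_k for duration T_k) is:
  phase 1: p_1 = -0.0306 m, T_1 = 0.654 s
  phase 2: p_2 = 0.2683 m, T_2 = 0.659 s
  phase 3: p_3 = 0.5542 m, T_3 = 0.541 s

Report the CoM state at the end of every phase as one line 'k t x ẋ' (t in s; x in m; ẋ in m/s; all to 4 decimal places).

1 0.6540 0.1469 0.5092
2 1.3130 0.4084 0.5557
3 1.8540 0.6061 0.3476

phase 1: p=-0.0306, T=0.654, ωT=2.080897, cosh=4.068236, sinh=3.943418; start (x,ẋ)=(0.060500, -0.155800) → end (x,ẋ)=(0.146923, 0.509216)
phase 2: p=0.2683, T=0.659, ωT=2.096806, cosh=4.131489, sinh=4.008641; start (x,ẋ)=(0.146923, 0.509216) → end (x,ẋ)=(0.408375, 0.555692)
phase 3: p=0.5542, T=0.541, ωT=1.721354, cosh=2.885459, sinh=2.706635; start (x,ẋ)=(0.408375, 0.555692) → end (x,ẋ)=(0.606135, 0.347589)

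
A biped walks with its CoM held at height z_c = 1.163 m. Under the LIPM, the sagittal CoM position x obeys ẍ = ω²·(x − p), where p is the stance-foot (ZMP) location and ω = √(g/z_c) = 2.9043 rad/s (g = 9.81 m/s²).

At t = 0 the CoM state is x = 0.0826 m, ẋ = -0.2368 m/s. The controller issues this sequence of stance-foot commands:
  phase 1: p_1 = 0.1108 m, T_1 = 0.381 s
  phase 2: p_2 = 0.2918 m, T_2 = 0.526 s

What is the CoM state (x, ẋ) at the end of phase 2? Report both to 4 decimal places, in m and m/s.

phase 1: p=0.1108, T=0.381, ωT=1.106538, cosh=1.677287, sinh=1.346585; start (x,ẋ)=(0.082600, -0.236800) → end (x,ẋ)=(-0.046292, -0.507469)
phase 2: p=0.2918, T=0.526, ωT=1.527662, cosh=2.412217, sinh=2.195174; start (x,ẋ)=(-0.046292, -0.507469) → end (x,ẋ)=(-0.907315, -3.379614)

x = -0.9073, ẋ = -3.3796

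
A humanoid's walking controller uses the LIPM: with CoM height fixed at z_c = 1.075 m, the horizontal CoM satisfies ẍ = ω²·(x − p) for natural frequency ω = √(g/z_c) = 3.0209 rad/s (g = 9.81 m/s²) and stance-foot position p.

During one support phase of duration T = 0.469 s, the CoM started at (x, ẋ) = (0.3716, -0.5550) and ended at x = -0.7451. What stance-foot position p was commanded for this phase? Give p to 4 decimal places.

p = 1.0141

ωT = 3.0209·0.469 = 1.416802; cosh(ωT) = 2.183200, sinh(ωT) = 1.940712
x(T) = p + (x₀−p)·cosh(ωT) + (ẋ₀/ω)·sinh(ωT) ⇒ p·(1 − cosh) = x(T) − x₀·cosh − (ẋ₀/ω)·sinh
numerator   = -0.7451 − (0.3716)·2.183200 − (-0.5550/3.0209)·1.940712 = -1.199829
denominator = 1 − 2.183200 = -1.183200
p = -1.199829 / -1.183200 = 1.0141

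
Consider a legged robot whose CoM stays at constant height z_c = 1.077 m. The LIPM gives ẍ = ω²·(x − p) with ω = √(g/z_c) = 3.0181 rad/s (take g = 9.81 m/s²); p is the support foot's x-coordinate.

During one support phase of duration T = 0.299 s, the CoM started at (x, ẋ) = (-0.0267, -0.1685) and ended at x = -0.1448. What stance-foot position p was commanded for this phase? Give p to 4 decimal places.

p = 0.1124

ωT = 3.0181·0.299 = 0.902412; cosh(ωT) = 1.435566, sinh(ωT) = 1.029976
x(T) = p + (x₀−p)·cosh(ωT) + (ẋ₀/ω)·sinh(ωT) ⇒ p·(1 − cosh) = x(T) − x₀·cosh − (ẋ₀/ω)·sinh
numerator   = -0.1448 − (-0.0267)·1.435566 − (-0.1685/3.0181)·1.029976 = -0.048967
denominator = 1 − 1.435566 = -0.435566
p = -0.048967 / -0.435566 = 0.1124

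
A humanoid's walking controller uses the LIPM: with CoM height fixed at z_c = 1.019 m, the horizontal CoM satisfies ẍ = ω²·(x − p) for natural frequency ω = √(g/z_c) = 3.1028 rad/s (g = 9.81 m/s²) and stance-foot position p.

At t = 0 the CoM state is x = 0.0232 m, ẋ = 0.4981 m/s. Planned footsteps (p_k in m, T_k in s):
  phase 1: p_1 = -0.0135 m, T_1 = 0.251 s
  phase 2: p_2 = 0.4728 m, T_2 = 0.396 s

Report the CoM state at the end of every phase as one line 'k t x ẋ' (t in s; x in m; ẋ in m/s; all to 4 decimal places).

phase 1: p=-0.0135, T=0.251, ωT=0.778803, cosh=1.318909, sinh=0.859954; start (x,ẋ)=(0.023200, 0.498100) → end (x,ẋ)=(0.172954, 0.754874)
phase 2: p=0.4728, T=0.396, ωT=1.228709, cosh=1.854743, sinh=1.562072; start (x,ẋ)=(0.172954, 0.754874) → end (x,ẋ)=(0.296697, -0.053195)

1 0.2510 0.1730 0.7549
2 0.6470 0.2967 -0.0532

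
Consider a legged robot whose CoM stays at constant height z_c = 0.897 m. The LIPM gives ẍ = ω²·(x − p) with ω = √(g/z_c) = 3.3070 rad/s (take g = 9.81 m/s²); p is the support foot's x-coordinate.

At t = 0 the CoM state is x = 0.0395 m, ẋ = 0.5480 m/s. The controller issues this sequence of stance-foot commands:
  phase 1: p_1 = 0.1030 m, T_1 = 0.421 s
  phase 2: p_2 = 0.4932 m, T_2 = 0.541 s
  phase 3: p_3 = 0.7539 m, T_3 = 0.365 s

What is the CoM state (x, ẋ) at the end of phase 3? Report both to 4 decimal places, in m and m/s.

x = 0.4788, ẋ = -0.5781

phase 1: p=0.1030, T=0.421, ωT=1.392247, cosh=2.136199, sinh=1.887683; start (x,ẋ)=(0.039500, 0.548000) → end (x,ẋ)=(0.280158, 0.774234)
phase 2: p=0.4932, T=0.541, ωT=1.789087, cosh=3.075550, sinh=2.908437; start (x,ẋ)=(0.280158, 0.774234) → end (x,ẋ)=(0.518900, 0.332110)
phase 3: p=0.7539, T=0.365, ωT=1.207055, cosh=1.821350, sinh=1.522273; start (x,ẋ)=(0.518900, 0.332110) → end (x,ẋ)=(0.478759, -0.578138)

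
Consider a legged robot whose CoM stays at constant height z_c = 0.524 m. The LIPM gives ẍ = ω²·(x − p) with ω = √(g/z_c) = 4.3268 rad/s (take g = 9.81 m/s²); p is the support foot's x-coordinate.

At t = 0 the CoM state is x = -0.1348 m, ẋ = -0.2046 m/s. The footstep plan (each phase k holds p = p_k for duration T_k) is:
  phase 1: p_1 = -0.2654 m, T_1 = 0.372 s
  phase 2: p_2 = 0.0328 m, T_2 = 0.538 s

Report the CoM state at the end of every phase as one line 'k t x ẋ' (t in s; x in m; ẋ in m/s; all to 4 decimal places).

1 0.3720 -0.0393 0.8244
2 0.9100 0.6272 2.6828

phase 1: p=-0.2654, T=0.372, ωT=1.609570, cosh=2.600316, sinh=2.400342; start (x,ẋ)=(-0.134800, -0.204600) → end (x,ẋ)=(-0.039303, 0.824361)
phase 2: p=0.0328, T=0.538, ωT=2.327818, cosh=5.176526, sinh=5.079018; start (x,ẋ)=(-0.039303, 0.824361) → end (x,ẋ)=(0.627234, 2.682800)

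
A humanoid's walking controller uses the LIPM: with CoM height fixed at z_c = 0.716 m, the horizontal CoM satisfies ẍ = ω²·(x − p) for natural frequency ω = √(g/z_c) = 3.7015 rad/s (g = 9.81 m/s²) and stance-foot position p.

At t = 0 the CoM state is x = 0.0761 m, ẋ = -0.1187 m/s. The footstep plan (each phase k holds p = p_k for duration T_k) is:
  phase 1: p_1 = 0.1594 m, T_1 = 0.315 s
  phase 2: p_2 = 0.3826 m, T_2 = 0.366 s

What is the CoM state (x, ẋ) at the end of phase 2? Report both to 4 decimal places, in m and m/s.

x = -0.7982, ẋ = -4.1425

phase 1: p=0.1594, T=0.315, ωT=1.165972, cosh=1.760331, sinh=1.448711; start (x,ẋ)=(0.076100, -0.118700) → end (x,ẋ)=(-0.033693, -0.655640)
phase 2: p=0.3826, T=0.366, ωT=1.354749, cosh=2.066900, sinh=1.808888; start (x,ẋ)=(-0.033693, -0.655640) → end (x,ẋ)=(-0.798241, -4.142472)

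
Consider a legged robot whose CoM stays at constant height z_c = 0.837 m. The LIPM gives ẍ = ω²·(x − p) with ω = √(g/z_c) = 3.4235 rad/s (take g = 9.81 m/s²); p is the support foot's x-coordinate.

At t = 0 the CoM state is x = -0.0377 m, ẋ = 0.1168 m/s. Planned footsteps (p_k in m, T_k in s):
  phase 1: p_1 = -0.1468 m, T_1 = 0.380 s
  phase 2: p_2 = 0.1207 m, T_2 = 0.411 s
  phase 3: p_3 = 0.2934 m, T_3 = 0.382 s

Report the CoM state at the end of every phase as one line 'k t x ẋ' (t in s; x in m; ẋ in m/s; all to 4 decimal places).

phase 1: p=-0.1468, T=0.380, ωT=1.300930, cosh=1.972495, sinh=1.700216; start (x,ẋ)=(-0.037700, 0.116800) → end (x,ẋ)=(0.126406, 0.865425)
phase 2: p=0.1207, T=0.411, ωT=1.407058, cosh=2.164394, sinh=1.919531; start (x,ẋ)=(0.126406, 0.865425) → end (x,ẋ)=(0.618286, 1.910614)
phase 3: p=0.2934, T=0.382, ωT=1.307777, cosh=1.984182, sinh=1.713762; start (x,ẋ)=(0.618286, 1.910614) → end (x,ẋ)=(1.894464, 5.697137)

1 0.3800 0.1264 0.8654
2 0.7910 0.6183 1.9106
3 1.1730 1.8945 5.6971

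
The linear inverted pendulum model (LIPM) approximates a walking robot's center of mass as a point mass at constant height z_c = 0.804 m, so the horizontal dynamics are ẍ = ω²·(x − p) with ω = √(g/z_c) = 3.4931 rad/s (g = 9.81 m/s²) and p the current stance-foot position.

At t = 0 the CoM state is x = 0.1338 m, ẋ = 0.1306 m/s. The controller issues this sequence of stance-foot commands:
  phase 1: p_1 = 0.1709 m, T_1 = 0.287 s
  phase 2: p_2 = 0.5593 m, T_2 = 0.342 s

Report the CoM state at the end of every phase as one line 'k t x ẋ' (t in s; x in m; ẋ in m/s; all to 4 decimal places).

1 0.2870 0.1576 0.0491
2 0.6290 -0.1437 -2.0158

phase 1: p=0.1709, T=0.287, ωT=1.002520, cosh=1.546047, sinh=1.179093; start (x,ẋ)=(0.133800, 0.130600) → end (x,ẋ)=(0.157626, 0.049110)
phase 2: p=0.5593, T=0.342, ωT=1.194640, cosh=1.802591, sinh=1.499778; start (x,ẋ)=(0.157626, 0.049110) → end (x,ẋ)=(-0.143669, -2.015796)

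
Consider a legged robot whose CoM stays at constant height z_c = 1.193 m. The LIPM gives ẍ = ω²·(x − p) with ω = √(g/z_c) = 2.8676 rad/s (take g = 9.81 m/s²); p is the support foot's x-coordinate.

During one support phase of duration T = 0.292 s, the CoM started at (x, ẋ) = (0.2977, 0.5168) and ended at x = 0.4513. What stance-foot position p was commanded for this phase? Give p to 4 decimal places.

p = 0.3396

ωT = 2.8676·0.292 = 0.837339; cosh(ωT) = 1.371536, sinh(ωT) = 0.938676
x(T) = p + (x₀−p)·cosh(ωT) + (ẋ₀/ω)·sinh(ωT) ⇒ p·(1 − cosh) = x(T) − x₀·cosh − (ẋ₀/ω)·sinh
numerator   = 0.4513 − (0.2977)·1.371536 − (0.5168/2.8676)·0.938676 = -0.126175
denominator = 1 − 1.371536 = -0.371536
p = -0.126175 / -0.371536 = 0.3396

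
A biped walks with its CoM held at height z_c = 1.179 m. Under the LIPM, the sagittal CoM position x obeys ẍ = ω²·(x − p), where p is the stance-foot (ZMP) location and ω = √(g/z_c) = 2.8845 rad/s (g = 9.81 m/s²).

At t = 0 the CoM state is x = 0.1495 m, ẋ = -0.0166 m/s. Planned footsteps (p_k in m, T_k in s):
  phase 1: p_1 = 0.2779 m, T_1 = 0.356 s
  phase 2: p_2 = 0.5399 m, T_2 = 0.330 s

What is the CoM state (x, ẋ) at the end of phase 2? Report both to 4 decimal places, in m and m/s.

phase 1: p=0.2779, T=0.356, ωT=1.026882, cosh=1.575234, sinh=1.217112; start (x,ẋ)=(0.149500, -0.016600) → end (x,ẋ)=(0.068636, -0.476930)
phase 2: p=0.5399, T=0.330, ωT=0.951885, cosh=1.488301, sinh=1.102288; start (x,ẋ)=(0.068636, -0.476930) → end (x,ẋ)=(-0.343738, -2.208224)

x = -0.3437, ẋ = -2.2082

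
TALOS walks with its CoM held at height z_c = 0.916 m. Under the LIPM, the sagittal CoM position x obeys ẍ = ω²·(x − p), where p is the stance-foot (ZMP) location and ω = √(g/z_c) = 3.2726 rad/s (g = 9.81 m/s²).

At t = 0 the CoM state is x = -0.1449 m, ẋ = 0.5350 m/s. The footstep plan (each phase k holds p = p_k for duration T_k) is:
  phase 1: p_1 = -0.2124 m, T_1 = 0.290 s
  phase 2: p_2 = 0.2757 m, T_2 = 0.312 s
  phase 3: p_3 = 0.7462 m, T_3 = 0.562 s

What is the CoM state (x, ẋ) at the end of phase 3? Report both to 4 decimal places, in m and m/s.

phase 1: p=-0.2124, T=0.290, ωT=0.949054, cosh=1.485186, sinh=1.098079; start (x,ẋ)=(-0.144900, 0.535000) → end (x,ẋ)=(0.067362, 1.037141)
phase 2: p=0.2757, T=0.312, ωT=1.021051, cosh=1.568164, sinh=1.207948; start (x,ẋ)=(0.067362, 1.037141) → end (x,ẋ)=(0.331811, 0.802821)
phase 3: p=0.7462, T=0.562, ωT=1.839201, cosh=3.225227, sinh=3.066283; start (x,ẋ)=(0.331811, 0.802821) → end (x,ẋ)=(0.161909, -1.568997)

x = 0.1619, ẋ = -1.5690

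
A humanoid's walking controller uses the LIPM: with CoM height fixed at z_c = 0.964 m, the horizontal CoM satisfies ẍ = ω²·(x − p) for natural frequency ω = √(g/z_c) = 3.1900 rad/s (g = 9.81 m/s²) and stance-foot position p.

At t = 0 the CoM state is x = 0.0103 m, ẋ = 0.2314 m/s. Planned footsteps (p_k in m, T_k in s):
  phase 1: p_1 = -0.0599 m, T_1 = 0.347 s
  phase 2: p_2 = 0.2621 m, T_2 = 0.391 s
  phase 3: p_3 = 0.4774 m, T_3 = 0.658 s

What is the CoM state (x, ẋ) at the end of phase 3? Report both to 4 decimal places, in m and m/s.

x = 1.1392, ẋ = 2.2317

phase 1: p=-0.0599, T=0.347, ωT=1.106930, cosh=1.677815, sinh=1.347242; start (x,ẋ)=(0.010300, 0.231400) → end (x,ẋ)=(0.155610, 0.689945)
phase 2: p=0.2621, T=0.391, ωT=1.247290, cosh=1.884090, sinh=1.596807; start (x,ẋ)=(0.155610, 0.689945) → end (x,ẋ)=(0.406828, 0.757480)
phase 3: p=0.4774, T=0.658, ωT=2.099020, cosh=4.140374, sinh=4.017797; start (x,ẋ)=(0.406828, 0.757480) → end (x,ẋ)=(1.139249, 2.231742)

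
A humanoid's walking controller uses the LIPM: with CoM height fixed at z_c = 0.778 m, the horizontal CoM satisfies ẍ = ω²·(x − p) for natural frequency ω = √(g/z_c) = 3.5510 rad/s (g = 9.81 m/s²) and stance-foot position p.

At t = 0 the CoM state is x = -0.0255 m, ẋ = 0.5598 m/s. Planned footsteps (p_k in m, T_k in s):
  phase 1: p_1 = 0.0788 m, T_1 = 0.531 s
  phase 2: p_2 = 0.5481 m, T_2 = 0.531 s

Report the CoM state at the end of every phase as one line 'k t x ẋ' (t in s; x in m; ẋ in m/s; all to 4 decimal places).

phase 1: p=0.0788, T=0.531, ωT=1.885581, cosh=3.370962, sinh=3.219221; start (x,ẋ)=(-0.025500, 0.559800) → end (x,ẋ)=(0.234705, 0.694764)
phase 2: p=0.5481, T=0.531, ωT=1.885581, cosh=3.370962, sinh=3.219221; start (x,ẋ)=(0.234705, 0.694764) → end (x,ẋ)=(0.121508, -1.240537)

1 0.5310 0.2347 0.6948
2 1.0620 0.1215 -1.2405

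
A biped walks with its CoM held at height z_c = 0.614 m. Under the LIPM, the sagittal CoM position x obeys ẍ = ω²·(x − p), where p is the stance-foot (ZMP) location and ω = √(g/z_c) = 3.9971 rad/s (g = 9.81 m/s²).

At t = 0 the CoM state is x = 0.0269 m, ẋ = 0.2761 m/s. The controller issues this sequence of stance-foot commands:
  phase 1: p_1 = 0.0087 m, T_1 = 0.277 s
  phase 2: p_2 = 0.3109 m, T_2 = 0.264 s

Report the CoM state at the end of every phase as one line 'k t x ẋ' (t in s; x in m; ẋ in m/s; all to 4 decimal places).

1 0.2770 0.1323 0.5614
2 0.5410 0.2006 0.0031

phase 1: p=0.0087, T=0.277, ωT=1.107197, cosh=1.678174, sinh=1.347690; start (x,ẋ)=(0.026900, 0.276100) → end (x,ẋ)=(0.132335, 0.561385)
phase 2: p=0.3109, T=0.264, ωT=1.055234, cosh=1.610380, sinh=1.262269; start (x,ẋ)=(0.132335, 0.561385) → end (x,ẋ)=(0.200625, 0.003106)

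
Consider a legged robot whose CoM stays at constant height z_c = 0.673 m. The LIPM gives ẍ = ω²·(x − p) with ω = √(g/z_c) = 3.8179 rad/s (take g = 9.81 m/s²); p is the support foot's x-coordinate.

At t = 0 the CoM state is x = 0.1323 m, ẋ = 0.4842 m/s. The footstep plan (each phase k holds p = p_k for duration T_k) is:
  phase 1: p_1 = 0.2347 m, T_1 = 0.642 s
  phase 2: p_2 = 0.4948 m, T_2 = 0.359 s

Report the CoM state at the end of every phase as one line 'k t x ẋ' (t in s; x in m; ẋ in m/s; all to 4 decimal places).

phase 1: p=0.2347, T=0.642, ωT=2.451092, cosh=5.843603, sinh=5.757403; start (x,ẋ)=(0.132300, 0.484200) → end (x,ẋ)=(0.366490, 0.578599)
phase 2: p=0.4948, T=0.359, ωT=1.370626, cosh=2.095882, sinh=1.841934; start (x,ẋ)=(0.366490, 0.578599) → end (x,ẋ)=(0.505020, 0.310357)

1 0.6420 0.3665 0.5786
2 1.0010 0.5050 0.3104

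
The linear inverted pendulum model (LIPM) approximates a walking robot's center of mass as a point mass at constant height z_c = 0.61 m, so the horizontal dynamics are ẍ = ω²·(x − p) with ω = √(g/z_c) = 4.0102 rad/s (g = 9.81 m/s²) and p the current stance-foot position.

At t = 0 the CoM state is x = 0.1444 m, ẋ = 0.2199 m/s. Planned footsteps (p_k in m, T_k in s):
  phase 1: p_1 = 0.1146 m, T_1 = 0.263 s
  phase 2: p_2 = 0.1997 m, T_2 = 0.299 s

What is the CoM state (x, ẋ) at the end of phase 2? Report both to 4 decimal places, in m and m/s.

x = 0.4474, ẋ = 1.1068

phase 1: p=0.1146, T=0.263, ωT=1.054683, cosh=1.609683, sinh=1.261380; start (x,ẋ)=(0.144400, 0.219900) → end (x,ẋ)=(0.231737, 0.504709)
phase 2: p=0.1997, T=0.299, ωT=1.199050, cosh=1.809222, sinh=1.507742; start (x,ẋ)=(0.231737, 0.504709) → end (x,ẋ)=(0.447420, 1.106835)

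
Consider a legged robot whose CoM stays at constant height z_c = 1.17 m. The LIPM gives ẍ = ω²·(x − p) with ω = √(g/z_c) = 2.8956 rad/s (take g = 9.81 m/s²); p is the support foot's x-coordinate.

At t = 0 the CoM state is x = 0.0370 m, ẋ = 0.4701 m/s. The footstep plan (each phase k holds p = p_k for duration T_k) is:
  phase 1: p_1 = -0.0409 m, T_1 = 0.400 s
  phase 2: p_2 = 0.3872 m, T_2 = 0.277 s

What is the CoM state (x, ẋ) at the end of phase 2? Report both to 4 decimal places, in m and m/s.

x = 0.6610, ẋ = 1.3830

phase 1: p=-0.0409, T=0.400, ωT=1.158240, cosh=1.749181, sinh=1.435143; start (x,ẋ)=(0.037000, 0.470100) → end (x,ẋ)=(0.328356, 1.146011)
phase 2: p=0.3872, T=0.277, ωT=0.802081, cosh=1.339286, sinh=0.890891; start (x,ẋ)=(0.328356, 1.146011) → end (x,ẋ)=(0.660986, 1.383040)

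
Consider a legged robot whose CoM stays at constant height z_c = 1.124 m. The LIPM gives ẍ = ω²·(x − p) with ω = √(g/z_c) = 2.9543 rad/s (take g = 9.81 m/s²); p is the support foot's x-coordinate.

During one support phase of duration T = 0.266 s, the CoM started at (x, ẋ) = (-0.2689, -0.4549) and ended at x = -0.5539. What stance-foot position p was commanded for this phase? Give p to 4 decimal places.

p = 0.1962

ωT = 2.9543·0.266 = 0.785844; cosh(ωT) = 1.324996, sinh(ωT) = 0.869261
x(T) = p + (x₀−p)·cosh(ωT) + (ẋ₀/ω)·sinh(ωT) ⇒ p·(1 − cosh) = x(T) − x₀·cosh − (ẋ₀/ω)·sinh
numerator   = -0.5539 − (-0.2689)·1.324996 − (-0.4549/2.9543)·0.869261 = -0.063761
denominator = 1 − 1.324996 = -0.324996
p = -0.063761 / -0.324996 = 0.1962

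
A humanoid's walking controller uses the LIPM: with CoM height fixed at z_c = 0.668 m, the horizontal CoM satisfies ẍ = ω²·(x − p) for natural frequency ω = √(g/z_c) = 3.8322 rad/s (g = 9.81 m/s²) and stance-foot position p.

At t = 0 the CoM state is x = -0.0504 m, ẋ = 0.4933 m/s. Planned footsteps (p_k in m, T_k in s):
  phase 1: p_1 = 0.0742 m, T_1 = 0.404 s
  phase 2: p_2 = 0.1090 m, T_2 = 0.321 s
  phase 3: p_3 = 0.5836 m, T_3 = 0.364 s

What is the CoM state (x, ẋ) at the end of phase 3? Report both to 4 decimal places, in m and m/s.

phase 1: p=0.0742, T=0.404, ωT=1.548209, cosh=2.457834, sinh=2.245205; start (x,ẋ)=(-0.050400, 0.493300) → end (x,ẋ)=(0.056968, 0.140382)
phase 2: p=0.1090, T=0.321, ωT=1.230136, cosh=1.856974, sinh=1.564721; start (x,ẋ)=(0.056968, 0.140382) → end (x,ẋ)=(0.069697, -0.051316)
phase 3: p=0.5836, T=0.364, ωT=1.394921, cosh=2.141254, sinh=1.893401; start (x,ẋ)=(0.069697, -0.051316) → end (x,ẋ)=(-0.542151, -3.838705)

x = -0.5422, ẋ = -3.8387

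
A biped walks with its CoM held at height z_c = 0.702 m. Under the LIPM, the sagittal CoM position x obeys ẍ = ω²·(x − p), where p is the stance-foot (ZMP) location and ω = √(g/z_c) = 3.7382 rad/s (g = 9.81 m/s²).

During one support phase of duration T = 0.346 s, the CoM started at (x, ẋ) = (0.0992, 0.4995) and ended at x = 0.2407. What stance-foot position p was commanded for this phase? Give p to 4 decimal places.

p = 0.1864

ωT = 3.7382·0.346 = 1.293417; cosh(ωT) = 1.959777, sinh(ωT) = 1.685445
x(T) = p + (x₀−p)·cosh(ωT) + (ẋ₀/ω)·sinh(ωT) ⇒ p·(1 − cosh) = x(T) − x₀·cosh − (ẋ₀/ω)·sinh
numerator   = 0.2407 − (0.0992)·1.959777 − (0.4995/3.7382)·1.685445 = -0.178920
denominator = 1 − 1.959777 = -0.959777
p = -0.178920 / -0.959777 = 0.1864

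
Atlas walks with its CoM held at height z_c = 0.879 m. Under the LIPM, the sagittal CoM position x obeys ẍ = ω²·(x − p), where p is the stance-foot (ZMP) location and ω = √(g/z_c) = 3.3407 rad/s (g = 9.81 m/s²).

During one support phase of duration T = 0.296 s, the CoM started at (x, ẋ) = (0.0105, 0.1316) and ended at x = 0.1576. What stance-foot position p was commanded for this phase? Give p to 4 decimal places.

ωT = 3.3407·0.296 = 0.988847; cosh(ωT) = 1.530070, sinh(ωT) = 1.158064
x(T) = p + (x₀−p)·cosh(ωT) + (ẋ₀/ω)·sinh(ωT) ⇒ p·(1 − cosh) = x(T) − x₀·cosh − (ẋ₀/ω)·sinh
numerator   = 0.1576 − (0.0105)·1.530070 − (0.1316/3.3407)·1.158064 = 0.095915
denominator = 1 − 1.530070 = -0.530070
p = 0.095915 / -0.530070 = -0.1809

p = -0.1809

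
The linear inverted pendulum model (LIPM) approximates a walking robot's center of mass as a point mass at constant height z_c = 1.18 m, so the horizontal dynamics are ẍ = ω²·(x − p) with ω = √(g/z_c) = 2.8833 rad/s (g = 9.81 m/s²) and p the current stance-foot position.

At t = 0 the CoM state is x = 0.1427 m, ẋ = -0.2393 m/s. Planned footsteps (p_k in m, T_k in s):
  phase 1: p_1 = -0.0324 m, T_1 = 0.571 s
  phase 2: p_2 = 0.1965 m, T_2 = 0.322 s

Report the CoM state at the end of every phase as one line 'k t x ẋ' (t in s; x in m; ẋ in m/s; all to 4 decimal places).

phase 1: p=-0.0324, T=0.571, ωT=1.646364, cosh=2.690416, sinh=2.497667; start (x,ẋ)=(0.142700, -0.239300) → end (x,ẋ)=(0.231398, 0.617170)
phase 2: p=0.1965, T=0.322, ωT=0.928423, cosh=1.462845, sinh=1.067669; start (x,ẋ)=(0.231398, 0.617170) → end (x,ẋ)=(0.476084, 1.010253)

1 0.5710 0.2314 0.6172
2 0.8930 0.4761 1.0103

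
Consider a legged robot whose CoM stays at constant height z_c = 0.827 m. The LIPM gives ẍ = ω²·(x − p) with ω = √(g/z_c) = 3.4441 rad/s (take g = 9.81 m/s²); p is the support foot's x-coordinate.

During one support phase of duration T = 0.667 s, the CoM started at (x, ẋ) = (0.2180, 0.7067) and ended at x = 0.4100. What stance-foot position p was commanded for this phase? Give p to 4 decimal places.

ωT = 3.4441·0.667 = 2.297215; cosh(ωT) = 5.023489, sinh(ωT) = 4.922951
x(T) = p + (x₀−p)·cosh(ωT) + (ẋ₀/ω)·sinh(ωT) ⇒ p·(1 − cosh) = x(T) − x₀·cosh − (ẋ₀/ω)·sinh
numerator   = 0.4100 − (0.2180)·5.023489 − (0.7067/3.4441)·4.922951 = -1.695268
denominator = 1 − 5.023489 = -4.023489
p = -1.695268 / -4.023489 = 0.4213

p = 0.4213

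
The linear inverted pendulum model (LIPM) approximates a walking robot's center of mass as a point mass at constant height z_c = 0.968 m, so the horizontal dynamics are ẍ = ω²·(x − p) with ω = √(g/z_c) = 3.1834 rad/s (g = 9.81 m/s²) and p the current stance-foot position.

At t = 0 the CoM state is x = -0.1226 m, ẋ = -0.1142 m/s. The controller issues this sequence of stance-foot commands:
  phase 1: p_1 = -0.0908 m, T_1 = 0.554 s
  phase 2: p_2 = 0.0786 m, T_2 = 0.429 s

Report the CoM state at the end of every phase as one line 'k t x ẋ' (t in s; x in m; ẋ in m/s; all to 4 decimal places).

1 0.5540 -0.2878 -0.6295
2 0.9830 -1.0482 -3.4501

phase 1: p=-0.0908, T=0.554, ωT=1.763604, cosh=3.002423, sinh=2.830997; start (x,ẋ)=(-0.122600, -0.114200) → end (x,ẋ)=(-0.287835, -0.629465)
phase 2: p=0.0786, T=0.429, ωT=1.365679, cosh=2.086794, sinh=1.831587; start (x,ẋ)=(-0.287835, -0.629465) → end (x,ẋ)=(-1.048241, -3.450127)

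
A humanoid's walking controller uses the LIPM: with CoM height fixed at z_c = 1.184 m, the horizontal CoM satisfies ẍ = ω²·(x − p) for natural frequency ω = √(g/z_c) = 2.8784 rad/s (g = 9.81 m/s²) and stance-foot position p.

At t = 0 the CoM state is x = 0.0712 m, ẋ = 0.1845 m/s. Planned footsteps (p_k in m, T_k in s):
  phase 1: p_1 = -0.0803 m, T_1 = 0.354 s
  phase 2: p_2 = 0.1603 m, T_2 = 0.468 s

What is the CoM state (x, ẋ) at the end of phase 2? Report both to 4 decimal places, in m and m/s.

phase 1: p=-0.0803, T=0.354, ωT=1.018954, cosh=1.565633, sinh=1.204661; start (x,ẋ)=(0.071200, 0.184500) → end (x,ẋ)=(0.234110, 0.814185)
phase 2: p=0.1603, T=0.468, ωT=1.347091, cosh=2.053108, sinh=1.793113; start (x,ẋ)=(0.234110, 0.814185) → end (x,ẋ)=(0.819040, 2.052565)

x = 0.8190, ẋ = 2.0526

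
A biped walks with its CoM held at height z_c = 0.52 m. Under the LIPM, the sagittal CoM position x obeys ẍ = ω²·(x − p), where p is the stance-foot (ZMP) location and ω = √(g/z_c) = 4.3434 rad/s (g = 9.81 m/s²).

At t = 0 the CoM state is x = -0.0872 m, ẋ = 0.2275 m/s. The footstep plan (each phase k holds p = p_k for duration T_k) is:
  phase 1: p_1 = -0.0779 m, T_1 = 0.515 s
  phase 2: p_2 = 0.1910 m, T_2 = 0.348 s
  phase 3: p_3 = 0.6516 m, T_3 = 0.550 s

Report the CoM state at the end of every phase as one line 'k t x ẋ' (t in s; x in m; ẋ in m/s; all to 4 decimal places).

1 0.5150 0.1205 0.8903
2 0.8630 0.4654 1.4560
3 1.4130 1.4401 3.6326

phase 1: p=-0.0779, T=0.515, ωT=2.236851, cosh=4.735296, sinh=4.628502; start (x,ẋ)=(-0.087200, 0.227500) → end (x,ẋ)=(0.120495, 0.890318)
phase 2: p=0.1910, T=0.348, ωT=1.511503, cosh=2.377059, sinh=2.156481; start (x,ẋ)=(0.120495, 0.890318) → end (x,ẋ)=(0.465445, 1.455955)
phase 3: p=0.6516, T=0.550, ωT=2.388870, cosh=5.496451, sinh=5.404718; start (x,ẋ)=(0.465445, 1.455955) → end (x,ẋ)=(1.440127, 3.632617)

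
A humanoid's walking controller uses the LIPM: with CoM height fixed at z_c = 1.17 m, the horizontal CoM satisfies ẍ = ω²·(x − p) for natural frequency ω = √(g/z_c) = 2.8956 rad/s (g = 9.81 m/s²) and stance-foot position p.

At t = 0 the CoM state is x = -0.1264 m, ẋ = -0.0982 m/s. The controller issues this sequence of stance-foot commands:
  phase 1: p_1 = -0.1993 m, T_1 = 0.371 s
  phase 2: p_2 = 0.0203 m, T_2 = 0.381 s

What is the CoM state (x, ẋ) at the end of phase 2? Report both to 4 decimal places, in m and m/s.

phase 1: p=-0.1993, T=0.371, ωT=1.074268, cosh=1.634698, sinh=1.293150; start (x,ẋ)=(-0.126400, -0.098200) → end (x,ẋ)=(-0.123986, 0.112443)
phase 2: p=0.0203, T=0.381, ωT=1.103224, cosh=1.672833, sinh=1.341033; start (x,ẋ)=(-0.123986, 0.112443) → end (x,ẋ)=(-0.168991, -0.372178)

x = -0.1690, ẋ = -0.3722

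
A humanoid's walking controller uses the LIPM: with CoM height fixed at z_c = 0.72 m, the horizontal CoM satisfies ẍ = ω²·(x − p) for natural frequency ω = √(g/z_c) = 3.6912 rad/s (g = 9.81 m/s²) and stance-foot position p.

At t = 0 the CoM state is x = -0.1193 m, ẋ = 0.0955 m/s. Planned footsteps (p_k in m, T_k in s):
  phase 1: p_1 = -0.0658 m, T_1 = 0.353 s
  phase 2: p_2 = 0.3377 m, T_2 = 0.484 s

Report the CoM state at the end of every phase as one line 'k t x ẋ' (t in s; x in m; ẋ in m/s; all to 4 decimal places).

phase 1: p=-0.0658, T=0.353, ωT=1.302994, cosh=1.976007, sinh=1.704290; start (x,ẋ)=(-0.119300, 0.095500) → end (x,ẋ)=(-0.127422, -0.147853)
phase 2: p=0.3377, T=0.484, ωT=1.786541, cosh=3.068154, sinh=2.900615; start (x,ẋ)=(-0.127422, -0.147853) → end (x,ẋ)=(-1.205553, -5.433586)

1 0.3530 -0.1274 -0.1479
2 0.8370 -1.2056 -5.4336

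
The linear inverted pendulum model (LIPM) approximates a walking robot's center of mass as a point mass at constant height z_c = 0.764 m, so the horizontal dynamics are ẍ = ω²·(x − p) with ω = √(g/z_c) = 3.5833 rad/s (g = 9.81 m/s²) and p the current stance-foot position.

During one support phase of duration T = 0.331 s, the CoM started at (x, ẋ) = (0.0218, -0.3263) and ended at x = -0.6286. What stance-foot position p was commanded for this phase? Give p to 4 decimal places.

ωT = 3.5833·0.331 = 1.186072; cosh(ωT) = 1.789807, sinh(ωT) = 1.484389
x(T) = p + (x₀−p)·cosh(ωT) + (ẋ₀/ω)·sinh(ωT) ⇒ p·(1 − cosh) = x(T) − x₀·cosh − (ẋ₀/ω)·sinh
numerator   = -0.6286 − (0.0218)·1.789807 − (-0.3263/3.5833)·1.484389 = -0.532447
denominator = 1 − 1.789807 = -0.789807
p = -0.532447 / -0.789807 = 0.6741

p = 0.6741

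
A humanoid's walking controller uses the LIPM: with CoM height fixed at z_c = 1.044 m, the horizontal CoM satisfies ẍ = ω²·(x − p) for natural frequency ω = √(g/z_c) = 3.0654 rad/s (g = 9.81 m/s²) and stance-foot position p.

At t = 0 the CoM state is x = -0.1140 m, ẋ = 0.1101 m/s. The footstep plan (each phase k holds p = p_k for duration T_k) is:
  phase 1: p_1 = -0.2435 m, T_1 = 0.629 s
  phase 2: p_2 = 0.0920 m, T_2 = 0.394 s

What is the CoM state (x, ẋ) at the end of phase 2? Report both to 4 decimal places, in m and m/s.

x = 1.3857, ẋ = 4.2606

phase 1: p=-0.2435, T=0.629, ωT=1.928137, cosh=3.511052, sinh=3.365633; start (x,ẋ)=(-0.114000, 0.110100) → end (x,ẋ)=(0.332065, 1.722620)
phase 2: p=0.0920, T=0.394, ωT=1.207768, cosh=1.822435, sinh=1.523571; start (x,ẋ)=(0.332065, 1.722620) → end (x,ẋ)=(1.385682, 4.260550)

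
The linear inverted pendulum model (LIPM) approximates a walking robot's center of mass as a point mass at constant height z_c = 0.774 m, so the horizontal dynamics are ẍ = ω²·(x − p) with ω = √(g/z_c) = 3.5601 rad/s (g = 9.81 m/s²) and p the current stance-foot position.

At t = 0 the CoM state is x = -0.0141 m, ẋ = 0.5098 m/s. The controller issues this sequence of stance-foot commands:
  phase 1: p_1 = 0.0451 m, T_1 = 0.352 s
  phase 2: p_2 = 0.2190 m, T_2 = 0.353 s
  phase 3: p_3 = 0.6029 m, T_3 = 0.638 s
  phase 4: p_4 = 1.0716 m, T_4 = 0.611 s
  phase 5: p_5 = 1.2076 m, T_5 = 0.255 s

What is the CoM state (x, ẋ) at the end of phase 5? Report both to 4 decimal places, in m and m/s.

x = -0.0430, ẋ = -4.1729

phase 1: p=0.0451, T=0.352, ωT=1.253155, cosh=1.893488, sinh=1.607885; start (x,ẋ)=(-0.014100, 0.509800) → end (x,ẋ)=(0.163252, 0.626425)
phase 2: p=0.2190, T=0.353, ωT=1.256715, cosh=1.899224, sinh=1.614637; start (x,ẋ)=(0.163252, 0.626425) → end (x,ẋ)=(0.397229, 0.869267)
phase 3: p=0.6029, T=0.638, ωT=2.271344, cosh=4.897795, sinh=4.794622; start (x,ẋ)=(0.397229, 0.869267) → end (x,ẋ)=(0.766264, 0.746822)
phase 4: p=1.0716, T=0.611, ωT=2.175221, cosh=4.458857, sinh=4.345274; start (x,ẋ)=(0.766264, 0.746822) → end (x,ẋ)=(0.621683, -1.393457)
phase 5: p=1.2076, T=0.255, ωT=0.907825, cosh=1.441163, sinh=1.037763; start (x,ẋ)=(0.621683, -1.393457) → end (x,ẋ)=(-0.042993, -4.172893)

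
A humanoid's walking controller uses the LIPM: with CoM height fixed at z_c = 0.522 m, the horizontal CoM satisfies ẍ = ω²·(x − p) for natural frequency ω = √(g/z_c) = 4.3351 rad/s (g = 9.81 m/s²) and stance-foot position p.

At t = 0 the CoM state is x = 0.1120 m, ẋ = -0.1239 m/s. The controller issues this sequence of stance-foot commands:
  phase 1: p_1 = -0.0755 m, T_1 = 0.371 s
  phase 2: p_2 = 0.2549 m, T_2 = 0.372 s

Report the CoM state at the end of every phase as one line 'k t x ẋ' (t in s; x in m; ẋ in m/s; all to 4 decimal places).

1 0.3710 0.3430 1.6266
2 0.7430 1.3883 5.1615

phase 1: p=-0.0755, T=0.371, ωT=1.608322, cosh=2.597324, sinh=2.397100; start (x,ẋ)=(0.112000, -0.123900) → end (x,ẋ)=(0.342987, 1.626630)
phase 2: p=0.2549, T=0.372, ωT=1.612657, cosh=2.607740, sinh=2.408383; start (x,ẋ)=(0.342987, 1.626630) → end (x,ẋ)=(1.388290, 5.161511)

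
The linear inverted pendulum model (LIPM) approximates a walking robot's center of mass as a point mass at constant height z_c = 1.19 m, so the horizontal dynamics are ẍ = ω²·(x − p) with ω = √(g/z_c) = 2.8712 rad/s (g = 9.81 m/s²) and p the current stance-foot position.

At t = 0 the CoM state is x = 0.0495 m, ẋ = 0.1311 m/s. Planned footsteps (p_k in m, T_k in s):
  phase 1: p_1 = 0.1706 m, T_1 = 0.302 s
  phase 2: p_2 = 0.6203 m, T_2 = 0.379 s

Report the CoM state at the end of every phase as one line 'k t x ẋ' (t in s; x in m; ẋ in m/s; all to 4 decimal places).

phase 1: p=0.1706, T=0.302, ωT=0.867102, cosh=1.400086, sinh=0.979919; start (x,ẋ)=(0.049500, 0.131100) → end (x,ẋ)=(0.045793, -0.157169)
phase 2: p=0.6203, T=0.379, ωT=1.088185, cosh=1.652854, sinh=1.316026; start (x,ẋ)=(0.045793, -0.157169) → end (x,ẋ)=(-0.401315, -2.430595)

1 0.3020 0.0458 -0.1572
2 0.6810 -0.4013 -2.4306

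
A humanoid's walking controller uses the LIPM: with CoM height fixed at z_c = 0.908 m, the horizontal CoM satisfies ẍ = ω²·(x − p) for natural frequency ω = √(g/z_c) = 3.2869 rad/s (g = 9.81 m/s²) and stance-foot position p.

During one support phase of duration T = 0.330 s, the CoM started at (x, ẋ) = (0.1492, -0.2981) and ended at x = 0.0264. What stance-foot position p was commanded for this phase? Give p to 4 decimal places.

p = 0.1553

ωT = 3.2869·0.330 = 1.084677; cosh(ωT) = 1.648248, sinh(ωT) = 1.310237
x(T) = p + (x₀−p)·cosh(ωT) + (ẋ₀/ω)·sinh(ωT) ⇒ p·(1 − cosh) = x(T) − x₀·cosh − (ẋ₀/ω)·sinh
numerator   = 0.0264 − (0.1492)·1.648248 − (-0.2981/3.2869)·1.310237 = -0.100689
denominator = 1 − 1.648248 = -0.648248
p = -0.100689 / -0.648248 = 0.1553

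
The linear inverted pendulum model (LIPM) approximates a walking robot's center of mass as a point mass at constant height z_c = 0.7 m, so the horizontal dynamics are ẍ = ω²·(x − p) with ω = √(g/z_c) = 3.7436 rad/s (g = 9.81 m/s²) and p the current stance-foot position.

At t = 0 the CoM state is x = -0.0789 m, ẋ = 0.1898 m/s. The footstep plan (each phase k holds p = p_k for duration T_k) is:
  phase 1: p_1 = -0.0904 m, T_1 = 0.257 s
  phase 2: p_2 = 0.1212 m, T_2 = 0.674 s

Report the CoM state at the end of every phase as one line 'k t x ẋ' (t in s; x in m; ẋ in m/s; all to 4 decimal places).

phase 1: p=-0.0904, T=0.257, ωT=0.962105, cosh=1.499644, sinh=1.117556; start (x,ẋ)=(-0.078900, 0.189800) → end (x,ẋ)=(-0.016494, 0.332745)
phase 2: p=0.1212, T=0.674, ωT=2.523186, cosh=6.274233, sinh=6.194029; start (x,ẋ)=(-0.016494, 0.332745) → end (x,ẋ)=(-0.192177, -1.105129)

1 0.2570 -0.0165 0.3327
2 0.9310 -0.1922 -1.1051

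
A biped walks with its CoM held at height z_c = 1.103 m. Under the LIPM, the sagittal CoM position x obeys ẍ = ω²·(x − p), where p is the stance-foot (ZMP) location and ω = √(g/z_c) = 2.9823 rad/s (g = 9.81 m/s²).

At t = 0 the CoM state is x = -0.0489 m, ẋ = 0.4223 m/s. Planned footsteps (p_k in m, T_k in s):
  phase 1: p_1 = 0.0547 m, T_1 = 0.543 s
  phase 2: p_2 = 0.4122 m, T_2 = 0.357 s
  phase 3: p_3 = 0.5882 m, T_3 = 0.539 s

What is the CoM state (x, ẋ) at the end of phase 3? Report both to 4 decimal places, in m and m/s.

x = -1.0807, ẋ = -4.7883

phase 1: p=0.0547, T=0.543, ωT=1.619389, cosh=2.624011, sinh=2.425992; start (x,ẋ)=(-0.048900, 0.422300) → end (x,ẋ)=(0.126378, 0.358570)
phase 2: p=0.4122, T=0.357, ωT=1.064681, cosh=1.622376, sinh=1.277538; start (x,ẋ)=(0.126378, 0.358570) → end (x,ẋ)=(0.102091, -0.507246)
phase 3: p=0.5882, T=0.539, ωT=1.607460, cosh=2.595257, sinh=2.394861; start (x,ẋ)=(0.102091, -0.507246) → end (x,ẋ)=(-1.080709, -4.788318)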